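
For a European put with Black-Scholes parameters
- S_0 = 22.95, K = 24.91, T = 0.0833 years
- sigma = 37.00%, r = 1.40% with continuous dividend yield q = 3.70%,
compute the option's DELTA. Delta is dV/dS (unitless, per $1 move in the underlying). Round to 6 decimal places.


Answer: Delta = -0.765542

Derivation:
d1 = -0.7319650976; d2 = -0.8387535334
phi(d1) = 0.3051887061; exp(-qT) = 0.9969226448; exp(-rT) = 0.9988344797
N(-d1) = 0.7679050644
Delta = -exp(-qT) * N(-d1) = -0.9969226448 * 0.7679050644 = -0.765542


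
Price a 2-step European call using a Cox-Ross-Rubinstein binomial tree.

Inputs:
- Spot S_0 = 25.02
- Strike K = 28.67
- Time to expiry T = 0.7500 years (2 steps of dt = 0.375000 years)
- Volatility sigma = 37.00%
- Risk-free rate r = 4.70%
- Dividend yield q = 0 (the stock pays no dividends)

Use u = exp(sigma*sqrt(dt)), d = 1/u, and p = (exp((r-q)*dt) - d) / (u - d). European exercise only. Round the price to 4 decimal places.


Answer: Price = V(0,0) = 2.4032

Derivation:
dt = T/N = 0.375000
u = exp(sigma*sqrt(dt)) = 1.254300; d = 1/u = 0.797257
p = (exp((r-q)*dt) - d) / (u - d) = 0.482502
Discount per step: exp(-r*dt) = 0.982529
Stock lattice S(k, i) with i counting down-moves:
  k=0: S(0,0) = 25.0200
  k=1: S(1,0) = 31.3826; S(1,1) = 19.9474
  k=2: S(2,0) = 39.3632; S(2,1) = 25.0200; S(2,2) = 15.9032
Terminal payoffs V(N, i) = max(S_T - K, 0):
  V(2,0) = 10.693190; V(2,1) = 0.000000; V(2,2) = 0.000000
Backward induction: V(k, i) = exp(-r*dt) * [p * V(k+1, i) + (1-p) * V(k+1, i+1)].
  V(1,0) = exp(-r*dt) * [p*10.693190 + (1-p)*0.000000] = 5.069342
  V(1,1) = exp(-r*dt) * [p*0.000000 + (1-p)*0.000000] = 0.000000
  V(0,0) = exp(-r*dt) * [p*5.069342 + (1-p)*0.000000] = 2.403233


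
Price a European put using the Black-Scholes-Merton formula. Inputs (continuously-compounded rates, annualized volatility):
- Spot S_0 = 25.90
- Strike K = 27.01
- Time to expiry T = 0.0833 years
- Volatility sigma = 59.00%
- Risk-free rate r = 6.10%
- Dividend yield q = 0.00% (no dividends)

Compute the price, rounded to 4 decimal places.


d1 = (ln(S/K) + (r - q + 0.5*sigma^2) * T) / (sigma * sqrt(T)) = -0.13145392
d2 = d1 - sigma * sqrt(T) = -0.30173818
exp(-rT) = 0.99493159; exp(-qT) = 1.00000000
P = K * exp(-rT) * N(-d2) - S_0 * exp(-qT) * N(-d1)
N(-d1) = 0.55229188; N(-d2) = 0.61857417
P = 27.0100 * 0.99493159 * 0.61857417 - 25.9000 * 1.00000000 * 0.55229188 = 2.3186

Answer: Price = 2.3186


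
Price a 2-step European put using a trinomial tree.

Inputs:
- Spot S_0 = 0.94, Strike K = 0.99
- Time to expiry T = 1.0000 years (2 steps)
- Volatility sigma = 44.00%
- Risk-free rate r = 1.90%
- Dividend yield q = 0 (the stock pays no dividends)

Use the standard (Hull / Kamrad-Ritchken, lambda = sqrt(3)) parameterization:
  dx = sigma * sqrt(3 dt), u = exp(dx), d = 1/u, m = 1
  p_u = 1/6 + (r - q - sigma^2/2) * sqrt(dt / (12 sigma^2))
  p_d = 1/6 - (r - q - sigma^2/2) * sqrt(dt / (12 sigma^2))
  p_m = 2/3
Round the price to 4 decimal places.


dt = T/N = 0.500000; dx = sigma*sqrt(3*dt) = 0.538888
u = exp(dx) = 1.714099; d = 1/u = 0.583397
p_u = 0.130574, p_m = 0.666667, p_d = 0.202760
Discount per step: exp(-r*dt) = 0.990545
Stock lattice S(k, j) with j the centered position index:
  k=0: S(0,+0) = 0.9400
  k=1: S(1,-1) = 0.5484; S(1,+0) = 0.9400; S(1,+1) = 1.6113
  k=2: S(2,-2) = 0.3199; S(2,-1) = 0.5484; S(2,+0) = 0.9400; S(2,+1) = 1.6113; S(2,+2) = 2.7618
Terminal payoffs V(N, j) = max(K - S_T, 0):
  V(2,-2) = 0.670069; V(2,-1) = 0.441607; V(2,+0) = 0.050000; V(2,+1) = 0.000000; V(2,+2) = 0.000000
Backward induction: V(k, j) = exp(-r*dt) * [p_u * V(k+1, j+1) + p_m * V(k+1, j) + p_d * V(k+1, j-1)]
  V(1,-1) = exp(-r*dt) * [p_u*0.050000 + p_m*0.441607 + p_d*0.670069] = 0.432666
  V(1,+0) = exp(-r*dt) * [p_u*0.000000 + p_m*0.050000 + p_d*0.441607] = 0.121712
  V(1,+1) = exp(-r*dt) * [p_u*0.000000 + p_m*0.000000 + p_d*0.050000] = 0.010042
  V(0,+0) = exp(-r*dt) * [p_u*0.010042 + p_m*0.121712 + p_d*0.432666] = 0.168570

Answer: Price = V(0,0) = 0.1686


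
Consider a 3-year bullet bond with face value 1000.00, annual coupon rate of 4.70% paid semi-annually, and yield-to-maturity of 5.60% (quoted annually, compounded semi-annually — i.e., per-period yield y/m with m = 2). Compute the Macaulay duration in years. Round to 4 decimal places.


Coupon per period c = face * coupon_rate / m = 23.500000
Periods per year m = 2; per-period yield y/m = 0.028000
Number of cashflows N = 6
Cashflows (t years, CF_t, discount factor 1/(1+y/m)^(m*t), PV):
  t = 0.5000: CF_t = 23.500000, DF = 0.972763, PV = 22.859922
  t = 1.0000: CF_t = 23.500000, DF = 0.946267, PV = 22.237278
  t = 1.5000: CF_t = 23.500000, DF = 0.920493, PV = 21.631594
  t = 2.0000: CF_t = 23.500000, DF = 0.895422, PV = 21.042406
  t = 2.5000: CF_t = 23.500000, DF = 0.871033, PV = 20.469267
  t = 3.0000: CF_t = 1023.500000, DF = 0.847308, PV = 867.219748
Price P = sum_t PV_t = 975.460216
Macaulay numerator sum_t t * PV_t:
  t * PV_t at t = 0.5000: 11.429961
  t * PV_t at t = 1.0000: 22.237278
  t * PV_t at t = 1.5000: 32.447391
  t * PV_t at t = 2.0000: 42.084813
  t * PV_t at t = 2.5000: 51.173167
  t * PV_t at t = 3.0000: 2601.659245
Macaulay duration D = (sum_t t * PV_t) / P = 2761.031855 / 975.460216 = 2.830492

Answer: Macaulay duration = 2.8305 years


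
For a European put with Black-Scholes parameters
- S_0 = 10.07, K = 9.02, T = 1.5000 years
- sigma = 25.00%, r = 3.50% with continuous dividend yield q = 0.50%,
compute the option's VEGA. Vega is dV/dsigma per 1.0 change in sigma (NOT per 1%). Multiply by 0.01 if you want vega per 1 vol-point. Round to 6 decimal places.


Answer: Vega = 3.928478

Derivation:
d1 = 0.6597010606; d2 = 0.3535148428
phi(d1) = 0.3209271021; exp(-qT) = 0.9925280548; exp(-rT) = 0.9488543211
Vega = S * exp(-qT) * phi(d1) * sqrt(T) = 10.0700 * 0.9925280548 * 0.3209271021 * 1.2247448714 = 3.928478


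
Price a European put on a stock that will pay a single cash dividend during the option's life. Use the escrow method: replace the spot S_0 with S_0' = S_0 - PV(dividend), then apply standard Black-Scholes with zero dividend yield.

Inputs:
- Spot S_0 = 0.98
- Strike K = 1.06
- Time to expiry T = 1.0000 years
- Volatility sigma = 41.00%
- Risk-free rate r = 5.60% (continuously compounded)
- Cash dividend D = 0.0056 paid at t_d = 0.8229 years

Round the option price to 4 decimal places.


PV(D) = D * exp(-r * t_d) = 0.0056 * 0.95496327 = 0.00534779
S_0' = S_0 - PV(D) = 0.9800 - 0.00534779 = 0.97465221
d1 = (ln(S_0'/K) + (r + sigma^2/2)*T) / (sigma*sqrt(T)) = 0.13684514
d2 = d1 - sigma*sqrt(T) = -0.27315486
exp(-rT) = 0.94553914
N(-d1) = 0.44557660; N(-d2) = 0.60763291
P = K * exp(-rT) * N(-d2) - S_0' * N(-d1) = 1.0600 * 0.94553914 * 0.60763291 - 0.97465221 * 0.44557660 = 0.1747

Answer: Price = 0.1747


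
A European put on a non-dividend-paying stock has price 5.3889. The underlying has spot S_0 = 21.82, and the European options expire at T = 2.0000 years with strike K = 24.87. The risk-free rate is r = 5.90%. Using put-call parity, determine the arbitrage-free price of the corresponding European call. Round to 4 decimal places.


Put-call parity: C - P = S_0 * exp(-qT) - K * exp(-rT).
S_0 * exp(-qT) = 21.8200 * 1.00000000 = 21.82000000
K * exp(-rT) = 24.8700 * 0.88869605 = 22.10187083
C = P + S*exp(-qT) - K*exp(-rT)
C = 5.3889 + 21.82000000 - 22.10187083 = 5.1070

Answer: Call price = 5.1070


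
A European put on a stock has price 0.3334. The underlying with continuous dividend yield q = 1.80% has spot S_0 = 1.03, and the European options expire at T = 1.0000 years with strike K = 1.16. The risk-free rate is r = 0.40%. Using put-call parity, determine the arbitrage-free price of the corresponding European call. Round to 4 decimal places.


Put-call parity: C - P = S_0 * exp(-qT) - K * exp(-rT).
S_0 * exp(-qT) = 1.0300 * 0.98216103 = 1.01162586
K * exp(-rT) = 1.1600 * 0.99600799 = 1.15536927
C = P + S*exp(-qT) - K*exp(-rT)
C = 0.3334 + 1.01162586 - 1.15536927 = 0.1897

Answer: Call price = 0.1897


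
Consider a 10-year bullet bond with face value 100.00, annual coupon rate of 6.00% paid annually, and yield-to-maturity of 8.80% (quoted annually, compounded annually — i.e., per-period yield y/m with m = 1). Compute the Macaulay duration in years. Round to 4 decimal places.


Answer: Macaulay duration = 7.5385 years

Derivation:
Coupon per period c = face * coupon_rate / m = 6.000000
Periods per year m = 1; per-period yield y/m = 0.088000
Number of cashflows N = 10
Cashflows (t years, CF_t, discount factor 1/(1+y/m)^(m*t), PV):
  t = 1.0000: CF_t = 6.000000, DF = 0.919118, PV = 5.514706
  t = 2.0000: CF_t = 6.000000, DF = 0.844777, PV = 5.068663
  t = 3.0000: CF_t = 6.000000, DF = 0.776450, PV = 4.658698
  t = 4.0000: CF_t = 6.000000, DF = 0.713649, PV = 4.281892
  t = 5.0000: CF_t = 6.000000, DF = 0.655927, PV = 3.935562
  t = 6.0000: CF_t = 6.000000, DF = 0.602874, PV = 3.617245
  t = 7.0000: CF_t = 6.000000, DF = 0.554112, PV = 3.324673
  t = 8.0000: CF_t = 6.000000, DF = 0.509294, PV = 3.055766
  t = 9.0000: CF_t = 6.000000, DF = 0.468101, PV = 2.808608
  t = 10.0000: CF_t = 106.000000, DF = 0.430240, PV = 45.605467
Price P = sum_t PV_t = 81.871281
Macaulay numerator sum_t t * PV_t:
  t * PV_t at t = 1.0000: 5.514706
  t * PV_t at t = 2.0000: 10.137327
  t * PV_t at t = 3.0000: 13.976094
  t * PV_t at t = 4.0000: 17.127566
  t * PV_t at t = 5.0000: 19.677811
  t * PV_t at t = 6.0000: 21.703468
  t * PV_t at t = 7.0000: 23.272713
  t * PV_t at t = 8.0000: 24.446128
  t * PV_t at t = 9.0000: 25.277476
  t * PV_t at t = 10.0000: 456.054675
Macaulay duration D = (sum_t t * PV_t) / P = 617.187963 / 81.871281 = 7.538516


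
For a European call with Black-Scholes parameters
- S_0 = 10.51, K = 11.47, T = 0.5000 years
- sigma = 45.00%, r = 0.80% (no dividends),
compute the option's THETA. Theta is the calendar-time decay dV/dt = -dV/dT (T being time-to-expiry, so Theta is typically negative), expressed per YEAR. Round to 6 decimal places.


d1 = -0.1030262319; d2 = -0.4212242834
phi(d1) = 0.3968306215; exp(-qT) = 1.0000000000; exp(-rT) = 0.9960079893
Theta = -S*exp(-qT)*phi(d1)*sigma/(2*sqrt(T)) - r*K*exp(-rT)*N(d2) + q*S*exp(-qT)*N(d1)
N(d1) = 0.4589710758; N(d2) = 0.3367956569; sqrt(T) = 0.7071067812
Term 1 = -10.5100 * 1.0000000000 * 0.3968306215 * 0.4500 / (2 * 0.7071067812) = -1.3271053781
Term 2 = -0.0080 * 11.4700 * 0.9960079893 * 0.3367956569 = -0.0307809989
Term 3 = 0 (no dividend yield, q = 0)
Theta = -1.3271053781 + (-0.0307809989) + (0.0000000000) = -1.357886

Answer: Theta = -1.357886


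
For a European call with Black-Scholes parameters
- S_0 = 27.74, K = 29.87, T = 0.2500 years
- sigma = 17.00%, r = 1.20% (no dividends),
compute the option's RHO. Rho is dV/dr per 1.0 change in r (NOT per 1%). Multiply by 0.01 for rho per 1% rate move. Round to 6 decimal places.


Answer: Rho = 1.415275

Derivation:
d1 = -0.7925496158; d2 = -0.8775496158
phi(d1) = 0.2914152713; exp(-qT) = 1.0000000000; exp(-rT) = 0.9970044955
N(d2) = 0.1900940910
Rho = K*T*exp(-rT)*N(d2) = 29.8700 * 0.2500 * 0.9970044955 * 0.1900940910 = 1.415275


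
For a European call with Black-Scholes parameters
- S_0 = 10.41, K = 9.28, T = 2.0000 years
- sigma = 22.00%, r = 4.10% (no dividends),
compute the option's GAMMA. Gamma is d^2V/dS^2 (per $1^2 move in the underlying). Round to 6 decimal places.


Answer: Gamma = 0.090268

Derivation:
d1 = 0.7884412110; d2 = 0.4773142273
phi(d1) = 0.2923632319; exp(-qT) = 1.0000000000; exp(-rT) = 0.9212719587
Gamma = exp(-qT) * phi(d1) / (S * sigma * sqrt(T)) = 1.0000000000 * 0.2923632319 / (10.4100 * 0.2200 * 1.4142135624) = 0.090268


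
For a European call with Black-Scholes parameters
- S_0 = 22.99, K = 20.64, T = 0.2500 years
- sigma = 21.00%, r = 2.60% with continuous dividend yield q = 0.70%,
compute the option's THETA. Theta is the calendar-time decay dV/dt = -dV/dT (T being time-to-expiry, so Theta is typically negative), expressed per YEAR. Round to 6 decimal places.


d1 = 1.1246752206; d2 = 1.0196752206
phi(d1) = 0.2119540636; exp(-qT) = 0.9982515304; exp(-rT) = 0.9935210793
Theta = -S*exp(-qT)*phi(d1)*sigma/(2*sqrt(T)) - r*K*exp(-rT)*N(d2) + q*S*exp(-qT)*N(d1)
N(d1) = 0.8696366571; N(d2) = 0.8460587413; sqrt(T) = 0.5000000000
Term 1 = -22.9900 * 0.9982515304 * 0.2119540636 * 0.2100 / (2 * 0.5000000000) = -1.0215038269
Term 2 = -0.0260 * 20.6400 * 0.9935210793 * 0.8460587413 = -0.4510873453
Term 3 = 0.0070 * 22.9900 * 0.9982515304 * 0.8696366571 = 0.1397059278
Theta = -1.0215038269 + (-0.4510873453) + (0.1397059278) = -1.332885

Answer: Theta = -1.332885


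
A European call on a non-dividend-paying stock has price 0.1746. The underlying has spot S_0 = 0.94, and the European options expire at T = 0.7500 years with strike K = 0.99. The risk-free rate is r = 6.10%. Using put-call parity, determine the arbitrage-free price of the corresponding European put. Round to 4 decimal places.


Answer: Put price = 0.1803

Derivation:
Put-call parity: C - P = S_0 * exp(-qT) - K * exp(-rT).
S_0 * exp(-qT) = 0.9400 * 1.00000000 = 0.94000000
K * exp(-rT) = 0.9900 * 0.95528075 = 0.94572795
P = C - S*exp(-qT) + K*exp(-rT)
P = 0.1746 - 0.94000000 + 0.94572795 = 0.1803


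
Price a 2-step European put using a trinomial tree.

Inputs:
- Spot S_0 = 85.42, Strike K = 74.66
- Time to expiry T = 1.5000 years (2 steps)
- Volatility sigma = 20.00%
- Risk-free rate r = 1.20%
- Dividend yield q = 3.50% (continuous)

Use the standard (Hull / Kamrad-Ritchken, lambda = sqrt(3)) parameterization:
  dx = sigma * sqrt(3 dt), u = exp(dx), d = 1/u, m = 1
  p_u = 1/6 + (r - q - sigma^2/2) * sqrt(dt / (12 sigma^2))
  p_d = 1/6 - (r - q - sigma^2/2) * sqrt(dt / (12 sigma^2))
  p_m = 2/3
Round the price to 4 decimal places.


Answer: Price = V(0,0) = 4.6102

Derivation:
dt = T/N = 0.750000; dx = sigma*sqrt(3*dt) = 0.300000
u = exp(dx) = 1.349859; d = 1/u = 0.740818
p_u = 0.112917, p_m = 0.666667, p_d = 0.220417
Discount per step: exp(-r*dt) = 0.991040
Stock lattice S(k, j) with j the centered position index:
  k=0: S(0,+0) = 85.4200
  k=1: S(1,-1) = 63.2807; S(1,+0) = 85.4200; S(1,+1) = 115.3049
  k=2: S(2,-2) = 46.8795; S(2,-1) = 63.2807; S(2,+0) = 85.4200; S(2,+1) = 115.3049; S(2,+2) = 155.6454
Terminal payoffs V(N, j) = max(K - S_T, 0):
  V(2,-2) = 27.780510; V(2,-1) = 11.379308; V(2,+0) = 0.000000; V(2,+1) = 0.000000; V(2,+2) = 0.000000
Backward induction: V(k, j) = exp(-r*dt) * [p_u * V(k+1, j+1) + p_m * V(k+1, j) + p_d * V(k+1, j-1)]
  V(1,-1) = exp(-r*dt) * [p_u*0.000000 + p_m*11.379308 + p_d*27.780510] = 13.586661
  V(1,+0) = exp(-r*dt) * [p_u*0.000000 + p_m*0.000000 + p_d*11.379308] = 2.485717
  V(1,+1) = exp(-r*dt) * [p_u*0.000000 + p_m*0.000000 + p_d*0.000000] = 0.000000
  V(0,+0) = exp(-r*dt) * [p_u*0.000000 + p_m*2.485717 + p_d*13.586661] = 4.610192


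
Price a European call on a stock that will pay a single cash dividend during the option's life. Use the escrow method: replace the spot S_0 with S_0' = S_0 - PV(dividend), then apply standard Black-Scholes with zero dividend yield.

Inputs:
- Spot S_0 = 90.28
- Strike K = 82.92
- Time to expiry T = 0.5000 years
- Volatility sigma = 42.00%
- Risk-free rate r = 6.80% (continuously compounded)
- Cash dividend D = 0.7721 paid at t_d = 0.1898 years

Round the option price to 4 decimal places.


PV(D) = D * exp(-r * t_d) = 0.7721 * 0.98717653 = 0.76219900
S_0' = S_0 - PV(D) = 90.2800 - 0.76219900 = 89.51780100
d1 = (ln(S_0'/K) + (r + sigma^2/2)*T) / (sigma*sqrt(T)) = 0.52077139
d2 = d1 - sigma*sqrt(T) = 0.22378654
exp(-rT) = 0.96657150
N(d1) = 0.69873698; N(d2) = 0.58853830
C = S_0' * N(d1) - K * exp(-rT) * N(d2) = 89.51780100 * 0.69873698 - 82.9200 * 0.96657150 * 0.58853830 = 15.3792

Answer: Price = 15.3792


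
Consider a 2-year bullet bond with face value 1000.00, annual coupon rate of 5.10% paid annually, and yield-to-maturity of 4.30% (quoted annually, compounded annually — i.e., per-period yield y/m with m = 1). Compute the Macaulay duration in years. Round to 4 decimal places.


Answer: Macaulay duration = 1.9518 years

Derivation:
Coupon per period c = face * coupon_rate / m = 51.000000
Periods per year m = 1; per-period yield y/m = 0.043000
Number of cashflows N = 2
Cashflows (t years, CF_t, discount factor 1/(1+y/m)^(m*t), PV):
  t = 1.0000: CF_t = 51.000000, DF = 0.958773, PV = 48.897411
  t = 2.0000: CF_t = 1051.000000, DF = 0.919245, PV = 966.126733
Price P = sum_t PV_t = 1015.024144
Macaulay numerator sum_t t * PV_t:
  t * PV_t at t = 1.0000: 48.897411
  t * PV_t at t = 2.0000: 1932.253465
Macaulay duration D = (sum_t t * PV_t) / P = 1981.150877 / 1015.024144 = 1.951826


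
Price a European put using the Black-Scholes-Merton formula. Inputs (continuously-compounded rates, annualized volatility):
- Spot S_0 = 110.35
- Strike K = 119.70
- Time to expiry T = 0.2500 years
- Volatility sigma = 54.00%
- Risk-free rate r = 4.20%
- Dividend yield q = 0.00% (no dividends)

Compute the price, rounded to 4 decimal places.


Answer: Price = 16.7526

Derivation:
d1 = (ln(S/K) + (r - q + 0.5*sigma^2) * T) / (sigma * sqrt(T)) = -0.12733881
d2 = d1 - sigma * sqrt(T) = -0.39733881
exp(-rT) = 0.98955493; exp(-qT) = 1.00000000
P = K * exp(-rT) * N(-d2) - S_0 * exp(-qT) * N(-d1)
N(-d1) = 0.55066388; N(-d2) = 0.65444119
P = 119.7000 * 0.98955493 * 0.65444119 - 110.3500 * 1.00000000 * 0.55066388 = 16.7526


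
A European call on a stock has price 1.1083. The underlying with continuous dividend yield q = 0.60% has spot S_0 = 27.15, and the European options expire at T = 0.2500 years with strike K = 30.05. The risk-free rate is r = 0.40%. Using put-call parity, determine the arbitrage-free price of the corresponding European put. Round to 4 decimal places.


Put-call parity: C - P = S_0 * exp(-qT) - K * exp(-rT).
S_0 * exp(-qT) = 27.1500 * 0.99850112 = 27.10930553
K * exp(-rT) = 30.0500 * 0.99900050 = 30.01996502
P = C - S*exp(-qT) + K*exp(-rT)
P = 1.1083 - 27.10930553 + 30.01996502 = 4.0190

Answer: Put price = 4.0190


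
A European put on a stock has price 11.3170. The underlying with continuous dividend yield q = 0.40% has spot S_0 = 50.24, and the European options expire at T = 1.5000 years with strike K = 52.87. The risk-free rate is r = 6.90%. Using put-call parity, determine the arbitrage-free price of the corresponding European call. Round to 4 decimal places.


Answer: Call price = 13.5849

Derivation:
Put-call parity: C - P = S_0 * exp(-qT) - K * exp(-rT).
S_0 * exp(-qT) = 50.2400 * 0.99401796 = 49.93946251
K * exp(-rT) = 52.8700 * 0.90167602 = 47.67161132
C = P + S*exp(-qT) - K*exp(-rT)
C = 11.3170 + 49.93946251 - 47.67161132 = 13.5849


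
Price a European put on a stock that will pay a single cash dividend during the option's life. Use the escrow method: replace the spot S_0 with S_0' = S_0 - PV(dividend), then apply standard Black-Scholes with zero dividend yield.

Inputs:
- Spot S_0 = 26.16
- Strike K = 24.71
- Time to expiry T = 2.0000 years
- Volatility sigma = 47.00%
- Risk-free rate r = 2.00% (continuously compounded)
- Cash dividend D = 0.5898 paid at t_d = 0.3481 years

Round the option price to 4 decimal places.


Answer: Price = 5.5421

Derivation:
PV(D) = D * exp(-r * t_d) = 0.5898 * 0.99306218 = 0.58570807
S_0' = S_0 - PV(D) = 26.1600 - 0.58570807 = 25.57429193
d1 = (ln(S_0'/K) + (r + sigma^2/2)*T) / (sigma*sqrt(T)) = 0.44424300
d2 = d1 - sigma*sqrt(T) = -0.22043737
exp(-rT) = 0.96078944
N(-d1) = 0.32843345; N(-d2) = 0.58723473
P = K * exp(-rT) * N(-d2) - S_0' * N(-d1) = 24.7100 * 0.96078944 * 0.58723473 - 25.57429193 * 0.32843345 = 5.5421


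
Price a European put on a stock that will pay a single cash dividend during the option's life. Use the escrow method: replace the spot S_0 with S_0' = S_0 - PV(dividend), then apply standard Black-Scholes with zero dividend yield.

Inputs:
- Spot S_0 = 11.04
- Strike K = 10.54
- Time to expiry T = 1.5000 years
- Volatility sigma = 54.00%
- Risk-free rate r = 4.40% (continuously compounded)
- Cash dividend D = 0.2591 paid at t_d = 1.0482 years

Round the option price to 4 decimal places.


Answer: Price = 2.2374

Derivation:
PV(D) = D * exp(-r * t_d) = 0.2591 * 0.95492660 = 0.24742148
S_0' = S_0 - PV(D) = 11.0400 - 0.24742148 = 10.79257852
d1 = (ln(S_0'/K) + (r + sigma^2/2)*T) / (sigma*sqrt(T)) = 0.46628181
d2 = d1 - sigma*sqrt(T) = -0.19508042
exp(-rT) = 0.93613086
N(-d1) = 0.32050690; N(-d2) = 0.57733500
P = K * exp(-rT) * N(-d2) - S_0' * N(-d1) = 10.5400 * 0.93613086 * 0.57733500 - 10.79257852 * 0.32050690 = 2.2374


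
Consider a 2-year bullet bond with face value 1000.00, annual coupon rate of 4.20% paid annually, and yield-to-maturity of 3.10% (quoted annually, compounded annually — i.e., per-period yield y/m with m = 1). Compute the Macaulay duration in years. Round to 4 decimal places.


Coupon per period c = face * coupon_rate / m = 42.000000
Periods per year m = 1; per-period yield y/m = 0.031000
Number of cashflows N = 2
Cashflows (t years, CF_t, discount factor 1/(1+y/m)^(m*t), PV):
  t = 1.0000: CF_t = 42.000000, DF = 0.969932, PV = 40.737148
  t = 2.0000: CF_t = 1042.000000, DF = 0.940768, PV = 980.280556
Price P = sum_t PV_t = 1021.017704
Macaulay numerator sum_t t * PV_t:
  t * PV_t at t = 1.0000: 40.737148
  t * PV_t at t = 2.0000: 1960.561112
Macaulay duration D = (sum_t t * PV_t) / P = 2001.298260 / 1021.017704 = 1.960101

Answer: Macaulay duration = 1.9601 years


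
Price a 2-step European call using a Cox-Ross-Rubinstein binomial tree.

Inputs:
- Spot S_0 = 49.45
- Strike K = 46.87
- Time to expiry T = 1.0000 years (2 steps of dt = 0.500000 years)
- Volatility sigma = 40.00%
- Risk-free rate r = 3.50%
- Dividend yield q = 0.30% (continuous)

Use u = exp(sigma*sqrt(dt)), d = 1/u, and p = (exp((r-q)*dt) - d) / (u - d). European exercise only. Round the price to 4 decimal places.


dt = T/N = 0.500000
u = exp(sigma*sqrt(dt)) = 1.326896; d = 1/u = 0.753638
p = (exp((r-q)*dt) - d) / (u - d) = 0.457892
Discount per step: exp(-r*dt) = 0.982652
Stock lattice S(k, i) with i counting down-moves:
  k=0: S(0,0) = 49.4500
  k=1: S(1,0) = 65.6150; S(1,1) = 37.2674
  k=2: S(2,0) = 87.0643; S(2,1) = 49.4500; S(2,2) = 28.0862
Terminal payoffs V(N, i) = max(S_T - K, 0):
  V(2,0) = 40.194348; V(2,1) = 2.580000; V(2,2) = 0.000000
Backward induction: V(k, i) = exp(-r*dt) * [p * V(k+1, i) + (1-p) * V(k+1, i+1)].
  V(1,0) = exp(-r*dt) * [p*40.194348 + (1-p)*2.580000] = 19.459770
  V(1,1) = exp(-r*dt) * [p*2.580000 + (1-p)*0.000000] = 1.160868
  V(0,0) = exp(-r*dt) * [p*19.459770 + (1-p)*1.160868] = 9.374296

Answer: Price = V(0,0) = 9.3743


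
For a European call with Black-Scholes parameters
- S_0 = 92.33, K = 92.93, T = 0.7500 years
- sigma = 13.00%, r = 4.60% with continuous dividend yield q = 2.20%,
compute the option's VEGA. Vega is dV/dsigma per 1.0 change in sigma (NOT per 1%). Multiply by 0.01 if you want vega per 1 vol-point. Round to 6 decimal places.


Answer: Vega = 30.985098

Derivation:
d1 = 0.1586389262; d2 = 0.0460556237
phi(d1) = 0.3939537794; exp(-qT) = 0.9836353794; exp(-rT) = 0.9660883397
Vega = S * exp(-qT) * phi(d1) * sqrt(T) = 92.3300 * 0.9836353794 * 0.3939537794 * 0.8660254038 = 30.985098


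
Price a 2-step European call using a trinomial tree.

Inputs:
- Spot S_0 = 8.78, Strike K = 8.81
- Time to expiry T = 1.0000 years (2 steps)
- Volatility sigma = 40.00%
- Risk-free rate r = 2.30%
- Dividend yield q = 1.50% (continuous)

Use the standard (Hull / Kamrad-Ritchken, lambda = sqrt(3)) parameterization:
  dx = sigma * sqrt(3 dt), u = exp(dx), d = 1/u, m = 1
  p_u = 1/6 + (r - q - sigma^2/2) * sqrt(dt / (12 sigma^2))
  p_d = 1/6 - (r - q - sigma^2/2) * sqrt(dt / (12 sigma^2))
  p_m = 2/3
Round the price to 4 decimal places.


dt = T/N = 0.500000; dx = sigma*sqrt(3*dt) = 0.489898
u = exp(dx) = 1.632150; d = 1/u = 0.612689
p_u = 0.129924, p_m = 0.666667, p_d = 0.203409
Discount per step: exp(-r*dt) = 0.988566
Stock lattice S(k, j) with j the centered position index:
  k=0: S(0,+0) = 8.7800
  k=1: S(1,-1) = 5.3794; S(1,+0) = 8.7800; S(1,+1) = 14.3303
  k=2: S(2,-2) = 3.2959; S(2,-1) = 5.3794; S(2,+0) = 8.7800; S(2,+1) = 14.3303; S(2,+2) = 23.3892
Terminal payoffs V(N, j) = max(S_T - K, 0):
  V(2,-2) = 0.000000; V(2,-1) = 0.000000; V(2,+0) = 0.000000; V(2,+1) = 5.520274; V(2,+2) = 14.579152
Backward induction: V(k, j) = exp(-r*dt) * [p_u * V(k+1, j+1) + p_m * V(k+1, j) + p_d * V(k+1, j-1)]
  V(1,-1) = exp(-r*dt) * [p_u*0.000000 + p_m*0.000000 + p_d*0.000000] = 0.000000
  V(1,+0) = exp(-r*dt) * [p_u*5.520274 + p_m*0.000000 + p_d*0.000000] = 0.709017
  V(1,+1) = exp(-r*dt) * [p_u*14.579152 + p_m*5.520274 + p_d*0.000000] = 5.510631
  V(0,+0) = exp(-r*dt) * [p_u*5.510631 + p_m*0.709017 + p_d*0.000000] = 1.175052

Answer: Price = V(0,0) = 1.1751


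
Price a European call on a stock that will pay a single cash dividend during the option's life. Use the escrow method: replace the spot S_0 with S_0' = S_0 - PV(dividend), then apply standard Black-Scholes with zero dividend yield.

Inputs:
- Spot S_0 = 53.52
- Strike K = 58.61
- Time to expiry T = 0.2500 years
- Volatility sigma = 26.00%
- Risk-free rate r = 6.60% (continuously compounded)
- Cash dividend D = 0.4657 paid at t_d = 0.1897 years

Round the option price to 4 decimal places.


Answer: Price = 1.1376

Derivation:
PV(D) = D * exp(-r * t_d) = 0.4657 * 0.98755785 = 0.45990569
S_0' = S_0 - PV(D) = 53.5200 - 0.45990569 = 53.06009431
d1 = (ln(S_0'/K) + (r + sigma^2/2)*T) / (sigma*sqrt(T)) = -0.57330926
d2 = d1 - sigma*sqrt(T) = -0.70330926
exp(-rT) = 0.98363538
N(d1) = 0.28321766; N(d2) = 0.24093152
C = S_0' * N(d1) - K * exp(-rT) * N(d2) = 53.06009431 * 0.28321766 - 58.6100 * 0.98363538 * 0.24093152 = 1.1376


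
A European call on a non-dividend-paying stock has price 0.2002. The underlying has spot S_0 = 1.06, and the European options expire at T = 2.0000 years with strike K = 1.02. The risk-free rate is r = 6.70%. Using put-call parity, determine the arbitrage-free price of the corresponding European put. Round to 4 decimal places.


Answer: Put price = 0.0323

Derivation:
Put-call parity: C - P = S_0 * exp(-qT) - K * exp(-rT).
S_0 * exp(-qT) = 1.0600 * 1.00000000 = 1.06000000
K * exp(-rT) = 1.0200 * 0.87459006 = 0.89208187
P = C - S*exp(-qT) + K*exp(-rT)
P = 0.2002 - 1.06000000 + 0.89208187 = 0.0323


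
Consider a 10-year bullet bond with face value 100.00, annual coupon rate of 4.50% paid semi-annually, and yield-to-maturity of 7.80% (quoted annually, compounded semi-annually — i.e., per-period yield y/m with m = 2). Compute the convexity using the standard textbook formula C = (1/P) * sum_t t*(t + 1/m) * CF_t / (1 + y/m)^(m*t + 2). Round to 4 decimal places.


Coupon per period c = face * coupon_rate / m = 2.250000
Periods per year m = 2; per-period yield y/m = 0.039000
Number of cashflows N = 20
Cashflows (t years, CF_t, discount factor 1/(1+y/m)^(m*t), PV):
  t = 0.5000: CF_t = 2.250000, DF = 0.962464, PV = 2.165544
  t = 1.0000: CF_t = 2.250000, DF = 0.926337, PV = 2.084258
  t = 1.5000: CF_t = 2.250000, DF = 0.891566, PV = 2.006023
  t = 2.0000: CF_t = 2.250000, DF = 0.858100, PV = 1.930725
  t = 2.5000: CF_t = 2.250000, DF = 0.825890, PV = 1.858253
  t = 3.0000: CF_t = 2.250000, DF = 0.794889, PV = 1.788501
  t = 3.5000: CF_t = 2.250000, DF = 0.765052, PV = 1.721368
  t = 4.0000: CF_t = 2.250000, DF = 0.736335, PV = 1.656754
  t = 4.5000: CF_t = 2.250000, DF = 0.708696, PV = 1.594566
  t = 5.0000: CF_t = 2.250000, DF = 0.682094, PV = 1.534713
  t = 5.5000: CF_t = 2.250000, DF = 0.656491, PV = 1.477105
  t = 6.0000: CF_t = 2.250000, DF = 0.631849, PV = 1.421661
  t = 6.5000: CF_t = 2.250000, DF = 0.608132, PV = 1.368297
  t = 7.0000: CF_t = 2.250000, DF = 0.585305, PV = 1.316937
  t = 7.5000: CF_t = 2.250000, DF = 0.563335, PV = 1.267504
  t = 8.0000: CF_t = 2.250000, DF = 0.542190, PV = 1.219927
  t = 8.5000: CF_t = 2.250000, DF = 0.521838, PV = 1.174135
  t = 9.0000: CF_t = 2.250000, DF = 0.502250, PV = 1.130063
  t = 9.5000: CF_t = 2.250000, DF = 0.483398, PV = 1.087645
  t = 10.0000: CF_t = 102.250000, DF = 0.465253, PV = 47.572105
Price P = sum_t PV_t = 77.376082
Convexity numerator sum_t t*(t + 1/m) * CF_t / (1+y/m)^(m*t + 2):
  t = 0.5000: term = 1.003011
  t = 1.0000: term = 2.896087
  t = 1.5000: term = 5.574758
  t = 2.0000: term = 8.942506
  t = 2.5000: term = 12.910259
  t = 3.0000: term = 17.395921
  t = 3.5000: term = 22.323929
  t = 4.0000: term = 27.624826
  t = 4.5000: term = 33.234872
  t = 5.0000: term = 39.095668
  t = 5.5000: term = 45.153804
  t = 6.0000: term = 51.360526
  t = 6.5000: term = 57.671428
  t = 7.0000: term = 64.046155
  t = 7.5000: term = 70.448128
  t = 8.0000: term = 76.844285
  t = 8.5000: term = 83.204832
  t = 9.0000: term = 89.503018
  t = 9.5000: term = 95.714916
  t = 10.0000: term = 4627.117942
Convexity = (1/P) * sum = 5432.066872 / 77.376082 = 70.203436

Answer: Convexity = 70.2034


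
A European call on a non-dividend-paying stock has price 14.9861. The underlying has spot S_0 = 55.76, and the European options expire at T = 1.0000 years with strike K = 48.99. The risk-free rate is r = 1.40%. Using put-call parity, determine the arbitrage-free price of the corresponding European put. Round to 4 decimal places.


Put-call parity: C - P = S_0 * exp(-qT) - K * exp(-rT).
S_0 * exp(-qT) = 55.7600 * 1.00000000 = 55.76000000
K * exp(-rT) = 48.9900 * 0.98609754 = 48.30891869
P = C - S*exp(-qT) + K*exp(-rT)
P = 14.9861 - 55.76000000 + 48.30891869 = 7.5350

Answer: Put price = 7.5350


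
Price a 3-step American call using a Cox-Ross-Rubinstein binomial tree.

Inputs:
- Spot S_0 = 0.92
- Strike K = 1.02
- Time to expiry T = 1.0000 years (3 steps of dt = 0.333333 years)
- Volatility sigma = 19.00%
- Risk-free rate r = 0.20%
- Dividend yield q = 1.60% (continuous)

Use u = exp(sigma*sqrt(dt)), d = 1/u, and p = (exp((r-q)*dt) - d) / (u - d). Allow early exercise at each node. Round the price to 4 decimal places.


dt = T/N = 0.333333
u = exp(sigma*sqrt(dt)) = 1.115939; d = 1/u = 0.896106
p = (exp((r-q)*dt) - d) / (u - d) = 0.451425
Discount per step: exp(-r*dt) = 0.999334
Stock lattice S(k, i) with i counting down-moves:
  k=0: S(0,0) = 0.9200
  k=1: S(1,0) = 1.0267; S(1,1) = 0.8244
  k=2: S(2,0) = 1.1457; S(2,1) = 0.9200; S(2,2) = 0.7388
  k=3: S(3,0) = 1.2785; S(3,1) = 1.0267; S(3,2) = 0.8244; S(3,3) = 0.6620
Terminal payoffs V(N, i) = max(S_T - K, 0):
  V(3,0) = 0.258526; V(3,1) = 0.006664; V(3,2) = 0.000000; V(3,3) = 0.000000
Backward induction: V(k, i) = exp(-r*dt) * [p * V(k+1, i) + (1-p) * V(k+1, i+1)]; then take max(V_cont, immediate exercise) for American.
  V(2,0) = exp(-r*dt) * [p*0.258526 + (1-p)*0.006664] = 0.120281; exercise = 0.125695; V(2,0) = max -> 0.125695
  V(2,1) = exp(-r*dt) * [p*0.006664 + (1-p)*0.000000] = 0.003006; exercise = 0.000000; V(2,1) = max -> 0.003006
  V(2,2) = exp(-r*dt) * [p*0.000000 + (1-p)*0.000000] = 0.000000; exercise = 0.000000; V(2,2) = max -> 0.000000
  V(1,0) = exp(-r*dt) * [p*0.125695 + (1-p)*0.003006] = 0.058352; exercise = 0.006664; V(1,0) = max -> 0.058352
  V(1,1) = exp(-r*dt) * [p*0.003006 + (1-p)*0.000000] = 0.001356; exercise = 0.000000; V(1,1) = max -> 0.001356
  V(0,0) = exp(-r*dt) * [p*0.058352 + (1-p)*0.001356] = 0.027068; exercise = 0.000000; V(0,0) = max -> 0.027068

Answer: Price = V(0,0) = 0.0271


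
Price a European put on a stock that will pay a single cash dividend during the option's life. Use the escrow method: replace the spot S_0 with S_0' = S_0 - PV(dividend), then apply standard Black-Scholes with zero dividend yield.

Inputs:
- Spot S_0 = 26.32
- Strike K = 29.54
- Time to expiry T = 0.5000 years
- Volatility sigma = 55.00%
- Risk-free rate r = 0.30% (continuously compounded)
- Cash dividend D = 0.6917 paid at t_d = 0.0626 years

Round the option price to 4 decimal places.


PV(D) = D * exp(-r * t_d) = 0.6917 * 0.99981222 = 0.69157011
S_0' = S_0 - PV(D) = 26.3200 - 0.69157011 = 25.62842989
d1 = (ln(S_0'/K) + (r + sigma^2/2)*T) / (sigma*sqrt(T)) = -0.16692348
d2 = d1 - sigma*sqrt(T) = -0.55583221
exp(-rT) = 0.99850112
N(-d1) = 0.56628487; N(-d2) = 0.71083722
P = K * exp(-rT) * N(-d2) - S_0' * N(-d1) = 29.5400 * 0.99850112 * 0.71083722 - 25.62842989 * 0.56628487 = 6.4537

Answer: Price = 6.4537


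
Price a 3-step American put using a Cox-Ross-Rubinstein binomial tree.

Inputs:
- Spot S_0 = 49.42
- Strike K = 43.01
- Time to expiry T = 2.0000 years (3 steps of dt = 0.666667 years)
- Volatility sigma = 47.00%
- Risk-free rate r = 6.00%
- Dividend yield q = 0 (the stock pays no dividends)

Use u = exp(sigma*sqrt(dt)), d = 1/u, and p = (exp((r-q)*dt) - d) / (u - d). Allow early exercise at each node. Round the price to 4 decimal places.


dt = T/N = 0.666667
u = exp(sigma*sqrt(dt)) = 1.467783; d = 1/u = 0.681299
p = (exp((r-q)*dt) - d) / (u - d) = 0.457112
Discount per step: exp(-r*dt) = 0.960789
Stock lattice S(k, i) with i counting down-moves:
  k=0: S(0,0) = 49.4200
  k=1: S(1,0) = 72.5379; S(1,1) = 33.6698
  k=2: S(2,0) = 106.4699; S(2,1) = 49.4200; S(2,2) = 22.9392
  k=3: S(3,0) = 156.2747; S(3,1) = 72.5379; S(3,2) = 33.6698; S(3,3) = 15.6285
Terminal payoffs V(N, i) = max(K - S_T, 0):
  V(3,0) = 0.000000; V(3,1) = 0.000000; V(3,2) = 9.340183; V(3,3) = 27.381518
Backward induction: V(k, i) = exp(-r*dt) * [p * V(k+1, i) + (1-p) * V(k+1, i+1)]; then take max(V_cont, immediate exercise) for American.
  V(2,0) = exp(-r*dt) * [p*0.000000 + (1-p)*0.000000] = 0.000000; exercise = 0.000000; V(2,0) = max -> 0.000000
  V(2,1) = exp(-r*dt) * [p*0.000000 + (1-p)*9.340183] = 4.871848; exercise = 0.000000; V(2,1) = max -> 4.871848
  V(2,2) = exp(-r*dt) * [p*9.340183 + (1-p)*27.381518] = 18.384327; exercise = 20.070773; V(2,2) = max -> 20.070773
  V(1,0) = exp(-r*dt) * [p*0.000000 + (1-p)*4.871848] = 2.541161; exercise = 0.000000; V(1,0) = max -> 2.541161
  V(1,1) = exp(-r*dt) * [p*4.871848 + (1-p)*20.070773] = 12.608594; exercise = 9.340183; V(1,1) = max -> 12.608594
  V(0,0) = exp(-r*dt) * [p*2.541161 + (1-p)*12.608594] = 7.692703; exercise = 0.000000; V(0,0) = max -> 7.692703

Answer: Price = V(0,0) = 7.6927


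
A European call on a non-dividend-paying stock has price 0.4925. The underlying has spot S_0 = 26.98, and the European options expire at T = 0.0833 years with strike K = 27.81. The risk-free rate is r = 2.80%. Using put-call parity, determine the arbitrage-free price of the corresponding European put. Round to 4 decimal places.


Put-call parity: C - P = S_0 * exp(-qT) - K * exp(-rT).
S_0 * exp(-qT) = 26.9800 * 1.00000000 = 26.98000000
K * exp(-rT) = 27.8100 * 0.99767032 = 27.74521154
P = C - S*exp(-qT) + K*exp(-rT)
P = 0.4925 - 26.98000000 + 27.74521154 = 1.2577

Answer: Put price = 1.2577


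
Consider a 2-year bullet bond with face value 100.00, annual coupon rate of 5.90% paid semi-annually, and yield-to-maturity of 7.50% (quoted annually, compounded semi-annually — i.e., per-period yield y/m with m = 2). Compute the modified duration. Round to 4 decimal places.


Answer: Modified duration = 1.8450

Derivation:
Coupon per period c = face * coupon_rate / m = 2.950000
Periods per year m = 2; per-period yield y/m = 0.037500
Number of cashflows N = 4
Cashflows (t years, CF_t, discount factor 1/(1+y/m)^(m*t), PV):
  t = 0.5000: CF_t = 2.950000, DF = 0.963855, PV = 2.843373
  t = 1.0000: CF_t = 2.950000, DF = 0.929017, PV = 2.740601
  t = 1.5000: CF_t = 2.950000, DF = 0.895438, PV = 2.641543
  t = 2.0000: CF_t = 102.950000, DF = 0.863073, PV = 88.853375
Price P = sum_t PV_t = 97.078893
First compute Macaulay numerator sum_t t * PV_t:
  t * PV_t at t = 0.5000: 1.421687
  t * PV_t at t = 1.0000: 2.740601
  t * PV_t at t = 1.5000: 3.962315
  t * PV_t at t = 2.0000: 177.706750
Macaulay duration D = 185.831353 / 97.078893 = 1.914230
Modified duration = D / (1 + y/m) = 1.914230 / (1 + 0.037500) = 1.845041


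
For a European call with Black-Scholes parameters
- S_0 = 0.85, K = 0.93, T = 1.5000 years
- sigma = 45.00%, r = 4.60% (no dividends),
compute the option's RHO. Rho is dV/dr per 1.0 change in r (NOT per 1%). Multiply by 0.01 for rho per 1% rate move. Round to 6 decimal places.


d1 = 0.2375583436; d2 = -0.3135768485
phi(d1) = 0.3878426680; exp(-qT) = 1.0000000000; exp(-rT) = 0.9333266801
N(d2) = 0.3769212227
Rho = K*T*exp(-rT)*N(d2) = 0.9300 * 1.5000 * 0.9333266801 * 0.3769212227 = 0.490748

Answer: Rho = 0.490748


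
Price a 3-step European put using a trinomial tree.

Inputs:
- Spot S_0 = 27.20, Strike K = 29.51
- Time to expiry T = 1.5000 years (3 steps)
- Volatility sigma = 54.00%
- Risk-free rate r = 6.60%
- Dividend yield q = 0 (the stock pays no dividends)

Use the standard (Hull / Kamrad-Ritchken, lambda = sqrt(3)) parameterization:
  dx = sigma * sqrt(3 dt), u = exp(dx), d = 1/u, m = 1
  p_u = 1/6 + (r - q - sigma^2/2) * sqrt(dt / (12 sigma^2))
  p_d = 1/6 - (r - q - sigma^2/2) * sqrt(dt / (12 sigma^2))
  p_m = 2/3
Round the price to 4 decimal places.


dt = T/N = 0.500000; dx = sigma*sqrt(3*dt) = 0.661362
u = exp(dx) = 1.937430; d = 1/u = 0.516148
p_u = 0.136502, p_m = 0.666667, p_d = 0.196832
Discount per step: exp(-r*dt) = 0.967539
Stock lattice S(k, j) with j the centered position index:
  k=0: S(0,+0) = 27.2000
  k=1: S(1,-1) = 14.0392; S(1,+0) = 27.2000; S(1,+1) = 52.6981
  k=2: S(2,-2) = 7.2463; S(2,-1) = 14.0392; S(2,+0) = 27.2000; S(2,+1) = 52.6981; S(2,+2) = 102.0988
  k=3: S(3,-3) = 3.7402; S(3,-2) = 7.2463; S(3,-1) = 14.0392; S(3,+0) = 27.2000; S(3,+1) = 52.6981; S(3,+2) = 102.0988; S(3,+3) = 197.8093
Terminal payoffs V(N, j) = max(K - S_T, 0):
  V(3,-3) = 25.769833; V(3,-2) = 22.263689; V(3,-1) = 15.470781; V(3,+0) = 2.310000; V(3,+1) = 0.000000; V(3,+2) = 0.000000; V(3,+3) = 0.000000
Backward induction: V(k, j) = exp(-r*dt) * [p_u * V(k+1, j+1) + p_m * V(k+1, j) + p_d * V(k+1, j-1)]
  V(2,-2) = exp(-r*dt) * [p_u*15.470781 + p_m*22.263689 + p_d*25.769833] = 21.311552
  V(2,-1) = exp(-r*dt) * [p_u*2.310000 + p_m*15.470781 + p_d*22.263689] = 14.524082
  V(2,+0) = exp(-r*dt) * [p_u*0.000000 + p_m*2.310000 + p_d*15.470781] = 4.436300
  V(2,+1) = exp(-r*dt) * [p_u*0.000000 + p_m*0.000000 + p_d*2.310000] = 0.439922
  V(2,+2) = exp(-r*dt) * [p_u*0.000000 + p_m*0.000000 + p_d*0.000000] = 0.000000
  V(1,-1) = exp(-r*dt) * [p_u*4.436300 + p_m*14.524082 + p_d*21.311552] = 14.012930
  V(1,+0) = exp(-r*dt) * [p_u*0.439922 + p_m*4.436300 + p_d*14.524082] = 5.685627
  V(1,+1) = exp(-r*dt) * [p_u*0.000000 + p_m*0.439922 + p_d*4.436300] = 1.128620
  V(0,+0) = exp(-r*dt) * [p_u*1.128620 + p_m*5.685627 + p_d*14.012930] = 6.485087

Answer: Price = V(0,0) = 6.4851


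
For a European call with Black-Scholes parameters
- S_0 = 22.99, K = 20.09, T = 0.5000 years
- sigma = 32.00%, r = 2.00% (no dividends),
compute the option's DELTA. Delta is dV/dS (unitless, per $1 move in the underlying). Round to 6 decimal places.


d1 = 0.7532329473; d2 = 0.5269587773
phi(d1) = 0.3004065757; exp(-qT) = 1.0000000000; exp(-rT) = 0.9900498337
N(d1) = 0.7743450280
Delta = exp(-qT) * N(d1) = 1.0000000000 * 0.7743450280 = 0.774345

Answer: Delta = 0.774345


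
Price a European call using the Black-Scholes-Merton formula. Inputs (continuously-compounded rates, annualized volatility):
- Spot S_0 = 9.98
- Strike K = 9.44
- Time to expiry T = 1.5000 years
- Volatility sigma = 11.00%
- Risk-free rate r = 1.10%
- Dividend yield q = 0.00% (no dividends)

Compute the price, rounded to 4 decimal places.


d1 = (ln(S/K) + (r - q + 0.5*sigma^2) * T) / (sigma * sqrt(T)) = 0.60273859
d2 = d1 - sigma * sqrt(T) = 0.46801666
exp(-rT) = 0.98363538; exp(-qT) = 1.00000000
C = S_0 * exp(-qT) * N(d1) - K * exp(-rT) * N(d2)
N(d1) = 0.72665870; N(d2) = 0.68011366
C = 9.9800 * 1.00000000 * 0.72665870 - 9.4400 * 0.98363538 * 0.68011366 = 0.9368

Answer: Price = 0.9368


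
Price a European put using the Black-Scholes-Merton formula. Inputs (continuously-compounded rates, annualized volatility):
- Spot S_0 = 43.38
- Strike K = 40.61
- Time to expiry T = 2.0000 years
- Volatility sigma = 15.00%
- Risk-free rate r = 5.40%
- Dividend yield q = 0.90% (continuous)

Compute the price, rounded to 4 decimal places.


d1 = (ln(S/K) + (r - q + 0.5*sigma^2) * T) / (sigma * sqrt(T)) = 0.84138242
d2 = d1 - sigma * sqrt(T) = 0.62925038
exp(-rT) = 0.89762760; exp(-qT) = 0.98216103
P = K * exp(-rT) * N(-d2) - S_0 * exp(-qT) * N(-d1)
N(-d1) = 0.20006687; N(-d2) = 0.26459257
P = 40.6100 * 0.89762760 * 0.26459257 - 43.3800 * 0.98216103 * 0.20006687 = 1.1210

Answer: Price = 1.1210


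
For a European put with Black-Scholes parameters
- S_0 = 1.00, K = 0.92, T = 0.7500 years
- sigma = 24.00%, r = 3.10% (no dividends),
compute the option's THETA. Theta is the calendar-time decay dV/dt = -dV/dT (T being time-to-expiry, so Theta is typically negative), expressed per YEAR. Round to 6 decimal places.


Answer: Theta = -0.036191

Derivation:
d1 = 0.6169546162; d2 = 0.4091085193
phi(d1) = 0.3298045633; exp(-qT) = 1.0000000000; exp(-rT) = 0.9770181987
Theta = -S*exp(-qT)*phi(d1)*sigma/(2*sqrt(T)) + r*K*exp(-rT)*N(-d2) - q*S*exp(-qT)*N(-d1)
N(-d1) = 0.2686323304; N(-d2) = 0.3412300123; sqrt(T) = 0.8660254038
Term 1 = -1.0000 * 1.0000000000 * 0.3298045633 * 0.2400 / (2 * 0.8660254038) = -0.0456990608
Term 2 = 0.0310 * 0.9200 * 0.9770181987 * 0.3412300123 = 0.0095082238
Term 3 = 0 (no dividend yield, q = 0)
Theta = -0.0456990608 + (0.0095082238) + (0.0000000000) = -0.036191
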